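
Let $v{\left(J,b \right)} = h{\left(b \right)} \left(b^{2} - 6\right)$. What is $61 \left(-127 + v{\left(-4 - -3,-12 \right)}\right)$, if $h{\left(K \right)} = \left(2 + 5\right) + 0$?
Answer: $51179$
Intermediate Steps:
$h{\left(K \right)} = 7$ ($h{\left(K \right)} = 7 + 0 = 7$)
$v{\left(J,b \right)} = -42 + 7 b^{2}$ ($v{\left(J,b \right)} = 7 \left(b^{2} - 6\right) = 7 \left(-6 + b^{2}\right) = -42 + 7 b^{2}$)
$61 \left(-127 + v{\left(-4 - -3,-12 \right)}\right) = 61 \left(-127 - \left(42 - 7 \left(-12\right)^{2}\right)\right) = 61 \left(-127 + \left(-42 + 7 \cdot 144\right)\right) = 61 \left(-127 + \left(-42 + 1008\right)\right) = 61 \left(-127 + 966\right) = 61 \cdot 839 = 51179$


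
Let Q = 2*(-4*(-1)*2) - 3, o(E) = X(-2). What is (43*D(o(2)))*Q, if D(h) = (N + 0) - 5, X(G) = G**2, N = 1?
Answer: -2236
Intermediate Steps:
o(E) = 4 (o(E) = (-2)**2 = 4)
Q = 13 (Q = 2*(4*2) - 3 = 2*8 - 3 = 16 - 3 = 13)
D(h) = -4 (D(h) = (1 + 0) - 5 = 1 - 5 = -4)
(43*D(o(2)))*Q = (43*(-4))*13 = -172*13 = -2236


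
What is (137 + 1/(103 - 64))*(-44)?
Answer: -235136/39 ≈ -6029.1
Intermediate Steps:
(137 + 1/(103 - 64))*(-44) = (137 + 1/39)*(-44) = (5344/39)*(-44) = -235136/39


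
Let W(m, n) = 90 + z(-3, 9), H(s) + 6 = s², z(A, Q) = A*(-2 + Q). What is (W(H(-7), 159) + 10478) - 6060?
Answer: 4487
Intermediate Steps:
H(s) = -6 + s²
W(m, n) = 69 (W(m, n) = 90 - 3*(-2 + 9) = 90 - 3*7 = 90 - 21 = 69)
(W(H(-7), 159) + 10478) - 6060 = (69 + 10478) - 6060 = 10547 - 6060 = 4487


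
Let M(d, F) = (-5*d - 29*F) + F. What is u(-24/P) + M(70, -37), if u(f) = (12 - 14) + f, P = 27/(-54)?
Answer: 732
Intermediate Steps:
P = -½ (P = 27*(-1/54) = -½ ≈ -0.50000)
M(d, F) = -28*F - 5*d (M(d, F) = (-29*F - 5*d) + F = -28*F - 5*d)
u(f) = -2 + f
u(-24/P) + M(70, -37) = (-2 - 24/(-½)) + (-28*(-37) - 5*70) = (-2 - 24*(-2)) + (1036 - 350) = (-2 + 48) + 686 = 46 + 686 = 732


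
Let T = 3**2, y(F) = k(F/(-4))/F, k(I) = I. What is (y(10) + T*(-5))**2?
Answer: 32761/16 ≈ 2047.6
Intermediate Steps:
y(F) = -1/4 (y(F) = (F/(-4))/F = (F*(-1/4))/F = (-F/4)/F = -1/4)
T = 9
(y(10) + T*(-5))**2 = (-1/4 + 9*(-5))**2 = (-1/4 - 45)**2 = (-181/4)**2 = 32761/16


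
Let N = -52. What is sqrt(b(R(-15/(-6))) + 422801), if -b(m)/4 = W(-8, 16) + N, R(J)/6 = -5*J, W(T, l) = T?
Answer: sqrt(423041) ≈ 650.42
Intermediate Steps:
R(J) = -30*J (R(J) = 6*(-5*J) = -30*J)
b(m) = 240 (b(m) = -4*(-8 - 52) = -4*(-60) = 240)
sqrt(b(R(-15/(-6))) + 422801) = sqrt(240 + 422801) = sqrt(423041)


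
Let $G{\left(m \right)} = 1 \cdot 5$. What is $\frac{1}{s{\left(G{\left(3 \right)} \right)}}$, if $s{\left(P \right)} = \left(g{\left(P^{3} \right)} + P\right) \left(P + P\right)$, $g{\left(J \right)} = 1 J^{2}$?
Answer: $\frac{1}{156300} \approx 6.398 \cdot 10^{-6}$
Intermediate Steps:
$g{\left(J \right)} = J^{2}$
$G{\left(m \right)} = 5$
$s{\left(P \right)} = 2 P \left(P + P^{6}\right)$ ($s{\left(P \right)} = \left(\left(P^{3}\right)^{2} + P\right) \left(P + P\right) = \left(P^{6} + P\right) 2 P = \left(P + P^{6}\right) 2 P = 2 P \left(P + P^{6}\right)$)
$\frac{1}{s{\left(G{\left(3 \right)} \right)}} = \frac{1}{2 \cdot 5^{2} \left(1 + 5^{5}\right)} = \frac{1}{2 \cdot 25 \left(1 + 3125\right)} = \frac{1}{2 \cdot 25 \cdot 3126} = \frac{1}{156300}$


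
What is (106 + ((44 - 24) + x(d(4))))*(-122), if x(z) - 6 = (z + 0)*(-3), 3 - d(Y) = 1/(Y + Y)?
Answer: -60207/4 ≈ -15052.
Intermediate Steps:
d(Y) = 3 - 1/(2*Y) (d(Y) = 3 - 1/(Y + Y) = 3 - 1/(2*Y))
x(z) = 6 - 3*z (x(z) = 6 + (z + 0)*(-3) = 6 + z*(-3) = 6 - 3*z)
(106 + ((44 - 24) + x(d(4))))*(-122) = (106 + ((44 - 24) + (6 - 3*(3 - 1/2/4))))*(-122) = (106 + (20 + (6 - 3*(3 - 1/2*1/4))))*(-122) = (106 + (20 + (6 - 3*(3 - 1/8))))*(-122) = (106 + (20 + (6 - 3*23/8)))*(-122) = (106 + (20 + (6 - 69/8)))*(-122) = (106 + (20 - 21/8))*(-122) = (106 + 139/8)*(-122) = (987/8)*(-122) = -60207/4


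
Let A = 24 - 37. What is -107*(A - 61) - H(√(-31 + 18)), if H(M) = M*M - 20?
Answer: 7951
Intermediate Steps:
A = -13
H(M) = -20 + M² (H(M) = M² - 20 = -20 + M²)
-107*(A - 61) - H(√(-31 + 18)) = -107*(-13 - 61) - (-20 + (√(-31 + 18))²) = -107*(-74) - (-20 + (√(-13))²) = 7918 - (-20 + (I*√13)²) = 7918 - (-20 - 13) = 7918 - 1*(-33) = 7918 + 33 = 7951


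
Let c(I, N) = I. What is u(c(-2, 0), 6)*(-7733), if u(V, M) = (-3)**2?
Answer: -69597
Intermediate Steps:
u(V, M) = 9
u(c(-2, 0), 6)*(-7733) = 9*(-7733) = -69597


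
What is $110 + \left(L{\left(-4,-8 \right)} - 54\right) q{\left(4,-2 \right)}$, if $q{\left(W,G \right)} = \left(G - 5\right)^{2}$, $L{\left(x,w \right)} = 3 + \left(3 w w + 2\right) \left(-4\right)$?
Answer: $-40413$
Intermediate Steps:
$L{\left(x,w \right)} = -5 - 12 w^{2}$ ($L{\left(x,w \right)} = 3 + \left(3 w^{2} + 2\right) \left(-4\right) = 3 + \left(2 + 3 w^{2}\right) \left(-4\right) = 3 - \left(8 + 12 w^{2}\right) = -5 - 12 w^{2}$)
$q{\left(W,G \right)} = \left(-5 + G\right)^{2}$
$110 + \left(L{\left(-4,-8 \right)} - 54\right) q{\left(4,-2 \right)} = 110 + \left(\left(-5 - 12 \left(-8\right)^{2}\right) - 54\right) \left(-5 - 2\right)^{2} = 110 + \left(\left(-5 - 768\right) - 54\right) \left(-7\right)^{2} = 110 + \left(\left(-5 - 768\right) - 54\right) 49 = 110 + \left(-773 - 54\right) 49 = 110 - 40523 = -40413$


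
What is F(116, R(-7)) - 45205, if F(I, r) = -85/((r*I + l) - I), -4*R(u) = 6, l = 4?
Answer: -12928545/286 ≈ -45205.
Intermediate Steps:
R(u) = -3/2 (R(u) = -¼*6 = -3/2)
F(I, r) = -85/(4 - I + I*r) (F(I, r) = -85/((r*I + 4) - I) = -85/((I*r + 4) - I) = -85/((4 + I*r) - I) = -85/(4 - I + I*r))
F(116, R(-7)) - 45205 = -85/(4 - 1*116 + 116*(-3/2)) - 45205 = -85/(4 - 116 - 174) - 45205 = -85/(-286) - 45205 = -85*(-1/286) - 45205 = 85/286 - 45205 = -12928545/286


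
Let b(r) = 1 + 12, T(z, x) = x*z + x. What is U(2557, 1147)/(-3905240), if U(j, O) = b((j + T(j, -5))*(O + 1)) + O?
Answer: -29/97631 ≈ -0.00029704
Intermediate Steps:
T(z, x) = x + x*z
b(r) = 13
U(j, O) = 13 + O
U(2557, 1147)/(-3905240) = (13 + 1147)/(-3905240) = 1160*(-1/3905240) = -29/97631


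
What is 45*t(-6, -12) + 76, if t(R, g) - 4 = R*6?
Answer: -1364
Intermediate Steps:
t(R, g) = 4 + 6*R (t(R, g) = 4 + R*6 = 4 + 6*R)
45*t(-6, -12) + 76 = 45*(4 + 6*(-6)) + 76 = 45*(4 - 36) + 76 = 45*(-32) + 76 = -1440 + 76 = -1364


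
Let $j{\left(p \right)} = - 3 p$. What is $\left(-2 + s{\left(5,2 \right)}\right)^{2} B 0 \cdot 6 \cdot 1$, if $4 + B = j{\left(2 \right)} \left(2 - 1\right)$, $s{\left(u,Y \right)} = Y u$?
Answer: $0$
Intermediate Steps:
$B = -10$ ($B = -4 + \left(-3\right) 2 \left(2 - 1\right) = -4 - 6 = -10$)
$\left(-2 + s{\left(5,2 \right)}\right)^{2} B 0 \cdot 6 \cdot 1 = \left(-2 + 2 \cdot 5\right)^{2} \left(-10\right) 0 \cdot 6 \cdot 1 = \left(-2 + 10\right)^{2} \left(-10\right) 0 \cdot 1 = 8^{2} \left(-10\right) 0 = 64 \left(-10\right) 0 = \left(-640\right) 0 = 0$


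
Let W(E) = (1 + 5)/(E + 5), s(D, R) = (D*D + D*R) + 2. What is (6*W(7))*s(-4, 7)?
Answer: -30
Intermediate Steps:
s(D, R) = 2 + D**2 + D*R (s(D, R) = (D**2 + D*R) + 2 = 2 + D**2 + D*R)
W(E) = 6/(5 + E)
(6*W(7))*s(-4, 7) = (6*(6/(5 + 7)))*(2 + (-4)**2 - 4*7) = (6*(6/12))*(2 + 16 - 28) = (6*(6*(1/12)))*(-10) = (6*(1/2))*(-10) = 3*(-10) = -30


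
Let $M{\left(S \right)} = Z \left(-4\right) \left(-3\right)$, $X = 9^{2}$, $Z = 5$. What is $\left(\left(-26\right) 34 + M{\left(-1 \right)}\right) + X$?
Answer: $-743$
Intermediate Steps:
$X = 81$
$M{\left(S \right)} = 60$ ($M{\left(S \right)} = 5 \left(-4\right) \left(-3\right) = \left(-20\right) \left(-3\right) = 60$)
$\left(\left(-26\right) 34 + M{\left(-1 \right)}\right) + X = \left(\left(-26\right) 34 + 60\right) + 81 = \left(-884 + 60\right) + 81 = -824 + 81 = -743$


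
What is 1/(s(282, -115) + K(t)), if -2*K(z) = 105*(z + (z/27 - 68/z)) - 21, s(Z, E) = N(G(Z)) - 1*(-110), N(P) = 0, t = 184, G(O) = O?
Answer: -828/8178881 ≈ -0.00010124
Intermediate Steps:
s(Z, E) = 110 (s(Z, E) = 0 - 1*(-110) = 0 + 110 = 110)
K(z) = 21/2 + 3570/z - 490*z/9 (K(z) = -(105*(z + (z/27 - 68/z)) - 21)/2 = -(105*(z + (-68/z + z/27)) - 21)/2 = -(105*(-68/z + 28*z/27) - 21)/2 = -((-7140/z + 980*z/9) - 21)/2 = -(-21 - 7140/z + 980*z/9)/2 = 21/2 + 3570/z - 490*z/9)
1/(s(282, -115) + K(t)) = 1/(110 + (21/2 + 3570/184 - 490/9*184)) = 1/(110 + (21/2 + 3570*(1/184) - 90160/9)) = 1/(110 + (21/2 + 1785/92 - 90160/9)) = 1/(110 - 8269961/828) = 1/(-8178881/828) = -828/8178881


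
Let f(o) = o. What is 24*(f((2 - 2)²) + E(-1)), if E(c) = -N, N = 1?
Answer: -24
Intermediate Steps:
E(c) = -1 (E(c) = -1*1 = -1)
24*(f((2 - 2)²) + E(-1)) = 24*((2 - 2)² - 1) = 24*(0² - 1) = 24*(0 - 1) = 24*(-1) = -24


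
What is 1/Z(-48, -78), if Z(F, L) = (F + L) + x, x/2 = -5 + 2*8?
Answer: -1/104 ≈ -0.0096154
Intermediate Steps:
x = 22 (x = 2*(-5 + 2*8) = 2*(-5 + 16) = 2*11 = 22)
Z(F, L) = 22 + F + L (Z(F, L) = (F + L) + 22 = 22 + F + L)
1/Z(-48, -78) = 1/(22 - 48 - 78) = 1/(-104) = -1/104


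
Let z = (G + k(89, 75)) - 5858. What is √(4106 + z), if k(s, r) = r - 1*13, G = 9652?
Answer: √7962 ≈ 89.230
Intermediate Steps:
k(s, r) = -13 + r (k(s, r) = r - 13 = -13 + r)
z = 3856 (z = (9652 + (-13 + 75)) - 5858 = (9652 + 62) - 5858 = 9714 - 5858 = 3856)
√(4106 + z) = √(4106 + 3856) = √7962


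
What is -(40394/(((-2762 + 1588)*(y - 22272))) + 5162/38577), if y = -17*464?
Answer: -92166774709/682964121840 ≈ -0.13495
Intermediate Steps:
y = -7888
-(40394/(((-2762 + 1588)*(y - 22272))) + 5162/38577) = -(40394/(((-2762 + 1588)*(-7888 - 22272))) + 5162/38577) = -(40394/((-1174*(-30160))) + 5162*(1/38577)) = -(40394/35407840 + 5162/38577) = -(40394*(1/35407840) + 5162/38577) = -(20197/17703920 + 5162/38577) = -1*92166774709/682964121840 = -92166774709/682964121840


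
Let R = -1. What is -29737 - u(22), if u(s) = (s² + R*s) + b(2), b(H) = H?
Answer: -30201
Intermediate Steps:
u(s) = 2 + s² - s (u(s) = (s² - s) + 2 = 2 + s² - s)
-29737 - u(22) = -29737 - (2 + 22² - 1*22) = -29737 - (2 + 484 - 22) = -29737 - 1*464 = -29737 - 464 = -30201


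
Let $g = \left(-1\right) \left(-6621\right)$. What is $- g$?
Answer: $-6621$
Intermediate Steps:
$g = 6621$
$- g = \left(-1\right) 6621 = -6621$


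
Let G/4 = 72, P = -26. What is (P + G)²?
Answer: 68644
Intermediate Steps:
G = 288 (G = 4*72 = 288)
(P + G)² = (-26 + 288)² = 262² = 68644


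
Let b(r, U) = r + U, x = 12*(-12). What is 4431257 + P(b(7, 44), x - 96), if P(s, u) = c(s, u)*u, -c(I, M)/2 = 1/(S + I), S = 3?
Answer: 39881393/9 ≈ 4.4313e+6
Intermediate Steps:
c(I, M) = -2/(3 + I)
x = -144
b(r, U) = U + r
P(s, u) = -2*u/(3 + s) (P(s, u) = (-2/(3 + s))*u = -2*u/(3 + s))
4431257 + P(b(7, 44), x - 96) = 4431257 - 2*(-144 - 96)/(3 + (44 + 7)) = 4431257 - 2*(-240)/(3 + 51) = 4431257 - 2*(-240)/54 = 4431257 - 2*(-240)*1/54 = 4431257 + 80/9 = 39881393/9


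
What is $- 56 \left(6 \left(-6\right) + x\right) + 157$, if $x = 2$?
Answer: $2061$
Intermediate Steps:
$- 56 \left(6 \left(-6\right) + x\right) + 157 = - 56 \left(6 \left(-6\right) + 2\right) + 157 = - 56 \left(-36 + 2\right) + 157 = \left(-56\right) \left(-34\right) + 157 = 1904 + 157 = 2061$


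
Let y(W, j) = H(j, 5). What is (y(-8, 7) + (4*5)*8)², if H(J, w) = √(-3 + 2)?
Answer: (160 + I)² ≈ 25599.0 + 320.0*I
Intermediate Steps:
H(J, w) = I (H(J, w) = √(-1) = I)
y(W, j) = I
(y(-8, 7) + (4*5)*8)² = (I + (4*5)*8)² = (I + 20*8)² = (I + 160)² = (160 + I)²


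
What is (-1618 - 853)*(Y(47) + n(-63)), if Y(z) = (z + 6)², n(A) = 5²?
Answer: -7002814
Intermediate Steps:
n(A) = 25
Y(z) = (6 + z)²
(-1618 - 853)*(Y(47) + n(-63)) = (-1618 - 853)*((6 + 47)² + 25) = -2471*(53² + 25) = -2471*(2809 + 25) = -2471*2834 = -7002814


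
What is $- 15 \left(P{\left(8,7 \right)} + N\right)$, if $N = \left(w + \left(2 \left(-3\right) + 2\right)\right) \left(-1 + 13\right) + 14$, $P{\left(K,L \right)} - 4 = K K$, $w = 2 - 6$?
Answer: $210$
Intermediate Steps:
$w = -4$
$P{\left(K,L \right)} = 4 + K^{2}$ ($P{\left(K,L \right)} = 4 + K K = 4 + K^{2}$)
$N = -82$ ($N = \left(-4 + \left(2 \left(-3\right) + 2\right)\right) \left(-1 + 13\right) + 14 = \left(-4 + \left(-6 + 2\right)\right) 12 + 14 = \left(-4 - 4\right) 12 + 14 = \left(-8\right) 12 + 14 = -96 + 14 = -82$)
$- 15 \left(P{\left(8,7 \right)} + N\right) = - 15 \left(\left(4 + 8^{2}\right) - 82\right) = - 15 \left(\left(4 + 64\right) - 82\right) = - 15 \left(68 - 82\right) = \left(-15\right) \left(-14\right) = 210$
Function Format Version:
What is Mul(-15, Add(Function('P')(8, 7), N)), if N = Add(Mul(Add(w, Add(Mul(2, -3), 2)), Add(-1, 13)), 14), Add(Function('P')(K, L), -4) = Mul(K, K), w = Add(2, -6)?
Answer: 210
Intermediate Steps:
w = -4
Function('P')(K, L) = Add(4, Pow(K, 2)) (Function('P')(K, L) = Add(4, Mul(K, K)) = Add(4, Pow(K, 2)))
N = -82 (N = Add(Mul(Add(-4, Add(Mul(2, -3), 2)), Add(-1, 13)), 14) = Add(Mul(Add(-4, Add(-6, 2)), 12), 14) = Add(Mul(Add(-4, -4), 12), 14) = Add(Mul(-8, 12), 14) = Add(-96, 14) = -82)
Mul(-15, Add(Function('P')(8, 7), N)) = Mul(-15, Add(Add(4, Pow(8, 2)), -82)) = Mul(-15, Add(Add(4, 64), -82)) = Mul(-15, Add(68, -82)) = Mul(-15, -14) = 210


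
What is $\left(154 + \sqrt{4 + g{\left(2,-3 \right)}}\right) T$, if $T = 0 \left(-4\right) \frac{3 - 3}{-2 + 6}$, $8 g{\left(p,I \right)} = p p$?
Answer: $0$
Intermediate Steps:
$g{\left(p,I \right)} = \frac{p^{2}}{8}$ ($g{\left(p,I \right)} = \frac{p p}{8} = \frac{p^{2}}{8}$)
$T = 0$ ($T = 0 \cdot \frac{0}{4} = 0 \cdot 0 \cdot \frac{1}{4} = 0 \cdot 0 = 0$)
$\left(154 + \sqrt{4 + g{\left(2,-3 \right)}}\right) T = \left(154 + \sqrt{4 + \frac{2^{2}}{8}}\right) 0 = \left(154 + \sqrt{4 + \frac{1}{8} \cdot 4}\right) 0 = \left(154 + \sqrt{4 + \frac{1}{2}}\right) 0 = \left(154 + \sqrt{\frac{9}{2}}\right) 0 = \left(154 + \frac{3 \sqrt{2}}{2}\right) 0 = 0$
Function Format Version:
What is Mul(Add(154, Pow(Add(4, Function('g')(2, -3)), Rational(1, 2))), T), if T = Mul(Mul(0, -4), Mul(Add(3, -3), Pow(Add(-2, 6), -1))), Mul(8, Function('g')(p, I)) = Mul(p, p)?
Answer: 0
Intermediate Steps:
Function('g')(p, I) = Mul(Rational(1, 8), Pow(p, 2)) (Function('g')(p, I) = Mul(Rational(1, 8), Mul(p, p)) = Mul(Rational(1, 8), Pow(p, 2)))
T = 0 (T = Mul(0, Mul(0, Pow(4, -1))) = Mul(0, Mul(0, Rational(1, 4))) = Mul(0, 0) = 0)
Mul(Add(154, Pow(Add(4, Function('g')(2, -3)), Rational(1, 2))), T) = Mul(Add(154, Pow(Add(4, Mul(Rational(1, 8), Pow(2, 2))), Rational(1, 2))), 0) = Mul(Add(154, Pow(Add(4, Mul(Rational(1, 8), 4)), Rational(1, 2))), 0) = Mul(Add(154, Pow(Add(4, Rational(1, 2)), Rational(1, 2))), 0) = Mul(Add(154, Pow(Rational(9, 2), Rational(1, 2))), 0) = Mul(Add(154, Mul(Rational(3, 2), Pow(2, Rational(1, 2)))), 0) = 0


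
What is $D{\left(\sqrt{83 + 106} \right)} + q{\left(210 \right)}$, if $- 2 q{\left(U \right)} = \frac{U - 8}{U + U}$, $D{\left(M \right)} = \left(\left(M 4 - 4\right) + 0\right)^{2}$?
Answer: $\frac{1276699}{420} - 96 \sqrt{21} \approx 2599.8$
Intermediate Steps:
$D{\left(M \right)} = \left(-4 + 4 M\right)^{2}$ ($D{\left(M \right)} = \left(\left(4 M - 4\right) + 0\right)^{2} = \left(\left(-4 + 4 M\right) + 0\right)^{2} = \left(-4 + 4 M\right)^{2}$)
$q{\left(U \right)} = - \frac{-8 + U}{4 U}$ ($q{\left(U \right)} = - \frac{\left(U - 8\right) \frac{1}{U + U}}{2} = - \frac{\left(-8 + U\right) \frac{1}{2 U}}{2} = - \frac{\frac{1}{2} \frac{1}{U} \left(-8 + U\right)}{2} = - \frac{-8 + U}{4 U}$)
$D{\left(\sqrt{83 + 106} \right)} + q{\left(210 \right)} = 16 \left(-1 + \sqrt{83 + 106}\right)^{2} + \frac{8 - 210}{4 \cdot 210} = 16 \left(-1 + \sqrt{189}\right)^{2} + \frac{1}{4} \cdot \frac{1}{210} \left(8 - 210\right) = 16 \left(-1 + 3 \sqrt{21}\right)^{2} + \frac{1}{4} \cdot \frac{1}{210} \left(-202\right) = 16 \left(-1 + 3 \sqrt{21}\right)^{2} - \frac{101}{420} = - \frac{101}{420} + 16 \left(-1 + 3 \sqrt{21}\right)^{2}$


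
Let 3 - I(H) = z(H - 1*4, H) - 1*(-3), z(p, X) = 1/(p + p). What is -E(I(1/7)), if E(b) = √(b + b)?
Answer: -√21/9 ≈ -0.50918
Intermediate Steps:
z(p, X) = 1/(2*p)
I(H) = -1/(2*(-4 + H)) (I(H) = 3 - (1/(2*(H - 1*4)) - 1*(-3)) = 3 - (1/(2*(H - 4)) + 3) = 3 - (1/(2*(-4 + H)) + 3) = 3 - (3 + 1/(2*(-4 + H))) = 3 + (-3 - 1/(2*(-4 + H))) = -1/(2*(-4 + H)))
E(b) = √2*√b (E(b) = √(2*b) = √2*√b)
-E(I(1/7)) = -√2*√(-1/(-8 + 2/7)) = -√2*√(-1/(-54/7)) = -√2*√(-1*(-7/54)) = -√2*√(7/54) = -√2*√42/18 = -√21/9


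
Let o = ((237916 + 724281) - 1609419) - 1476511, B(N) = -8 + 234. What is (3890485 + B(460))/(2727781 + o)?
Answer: 3890711/604048 ≈ 6.4411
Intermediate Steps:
B(N) = 226
o = -2123733 (o = (962197 - 1609419) - 1476511 = -647222 - 1476511 = -2123733)
(3890485 + B(460))/(2727781 + o) = (3890485 + 226)/(2727781 - 2123733) = 3890711/604048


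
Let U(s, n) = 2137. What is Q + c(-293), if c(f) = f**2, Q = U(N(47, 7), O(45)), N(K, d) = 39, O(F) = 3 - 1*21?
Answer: 87986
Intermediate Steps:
O(F) = -18 (O(F) = 3 - 21 = -18)
Q = 2137
Q + c(-293) = 2137 + (-293)**2 = 2137 + 85849 = 87986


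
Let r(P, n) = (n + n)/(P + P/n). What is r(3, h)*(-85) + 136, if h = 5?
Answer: -901/9 ≈ -100.11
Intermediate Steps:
r(P, n) = 2*n/(P + P/n) (r(P, n) = (2*n)/(P + P/n) = 2*n/(P + P/n))
r(3, h)*(-85) + 136 = (2*5²/(3*(1 + 5)))*(-85) + 136 = (2*(⅓)*25/6)*(-85) + 136 = (2*(⅓)*25*(⅙))*(-85) + 136 = (25/9)*(-85) + 136 = -2125/9 + 136 = -901/9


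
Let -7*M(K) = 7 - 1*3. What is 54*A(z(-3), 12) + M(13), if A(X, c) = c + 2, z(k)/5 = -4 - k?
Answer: 5288/7 ≈ 755.43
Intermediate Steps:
M(K) = -4/7 (M(K) = -(7 - 1*3)/7 = -(7 - 3)/7 = -⅐*4 = -4/7)
z(k) = -20 - 5*k (z(k) = 5*(-4 - k) = -20 - 5*k)
A(X, c) = 2 + c
54*A(z(-3), 12) + M(13) = 54*(2 + 12) - 4/7 = 54*14 - 4/7 = 756 - 4/7 = 5288/7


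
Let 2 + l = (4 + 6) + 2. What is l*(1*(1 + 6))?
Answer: 70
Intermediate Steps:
l = 10 (l = -2 + ((4 + 6) + 2) = -2 + (10 + 2) = -2 + 12 = 10)
l*(1*(1 + 6)) = 10*(1*(1 + 6)) = 10*(1*7) = 10*7 = 70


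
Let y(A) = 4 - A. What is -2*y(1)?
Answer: -6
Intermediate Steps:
-2*y(1) = -2*(4 - 1*1) = -2*(4 - 1) = -2*3 = -6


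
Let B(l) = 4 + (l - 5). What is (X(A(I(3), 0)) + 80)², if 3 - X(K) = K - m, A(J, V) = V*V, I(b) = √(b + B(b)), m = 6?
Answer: 7921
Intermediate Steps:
B(l) = -1 + l (B(l) = 4 + (-5 + l) = -1 + l)
I(b) = √(-1 + 2*b) (I(b) = √(b + (-1 + b)) = √(-1 + 2*b))
A(J, V) = V²
X(K) = 9 - K (X(K) = 3 - (K - 1*6) = 3 - (K - 6) = 3 - (-6 + K) = 3 + (6 - K) = 9 - K)
(X(A(I(3), 0)) + 80)² = ((9 - 1*0²) + 80)² = ((9 - 1*0) + 80)² = ((9 + 0) + 80)² = (9 + 80)² = 89² = 7921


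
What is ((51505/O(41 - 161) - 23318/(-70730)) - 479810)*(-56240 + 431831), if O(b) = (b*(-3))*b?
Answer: -3670974762120882937/20370240 ≈ -1.8021e+11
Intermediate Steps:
O(b) = -3*b² (O(b) = (-3*b)*b = -3*b²)
((51505/O(41 - 161) - 23318/(-70730)) - 479810)*(-56240 + 431831) = ((51505/((-3*(41 - 161)²)) - 23318/(-70730)) - 479810)*(-56240 + 431831) = ((51505/((-3*(-120)²)) - 23318*(-1/70730)) - 479810)*375591 = ((51505/((-3*14400)) + 11659/35365) - 479810)*375591 = ((51505/(-43200) + 11659/35365) - 479810)*375591 = ((51505*(-1/43200) + 11659/35365) - 479810)*375591 = ((-10301/8640 + 11659/35365) - 479810)*375591 = (-52712221/61110720 - 479810)*375591 = -29321587275421/61110720*375591 = -3670974762120882937/20370240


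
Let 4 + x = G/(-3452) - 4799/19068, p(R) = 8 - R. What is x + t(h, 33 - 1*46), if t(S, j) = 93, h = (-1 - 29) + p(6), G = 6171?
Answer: 715498591/8227842 ≈ 86.961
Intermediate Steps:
h = -28 (h = (-1 - 29) + (8 - 1*6) = -30 + (8 - 6) = -30 + 2 = -28)
x = -49690715/8227842 (x = -4 + (6171/(-3452) - 4799/19068) = -4 + (6171*(-1/3452) - 4799*1/19068) = -4 + (-6171/3452 - 4799/19068) = -4 - 16779347/8227842 = -49690715/8227842 ≈ -6.0393)
x + t(h, 33 - 1*46) = -49690715/8227842 + 93 = 715498591/8227842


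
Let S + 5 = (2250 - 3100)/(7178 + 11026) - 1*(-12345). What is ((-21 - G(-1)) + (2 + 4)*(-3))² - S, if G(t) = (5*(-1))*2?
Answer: -104663473/9102 ≈ -11499.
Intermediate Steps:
G(t) = -10 (G(t) = -5*2 = -10)
S = 112318255/9102 (S = -5 + ((2250 - 3100)/(7178 + 11026) - 1*(-12345)) = -5 + (-850/18204 + 12345) = -5 + (-850*1/18204 + 12345) = -5 + (-425/9102 + 12345) = -5 + 112363765/9102 = 112318255/9102 ≈ 12340.)
((-21 - G(-1)) + (2 + 4)*(-3))² - S = ((-21 - 1*(-10)) + (2 + 4)*(-3))² - 1*112318255/9102 = ((-21 + 10) + 6*(-3))² - 112318255/9102 = (-11 - 18)² - 112318255/9102 = (-29)² - 112318255/9102 = 841 - 112318255/9102 = -104663473/9102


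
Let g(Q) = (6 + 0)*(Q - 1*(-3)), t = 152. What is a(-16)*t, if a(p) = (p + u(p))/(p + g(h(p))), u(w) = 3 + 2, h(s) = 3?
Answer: -418/5 ≈ -83.600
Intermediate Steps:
g(Q) = 18 + 6*Q (g(Q) = 6*(Q + 3) = 6*(3 + Q) = 18 + 6*Q)
u(w) = 5
a(p) = (5 + p)/(36 + p) (a(p) = (p + 5)/(p + (18 + 6*3)) = (5 + p)/(p + (18 + 18)) = (5 + p)/(p + 36) = (5 + p)/(36 + p))
a(-16)*t = ((5 - 16)/(36 - 16))*152 = (-11/20)*152 = ((1/20)*(-11))*152 = -11/20*152 = -418/5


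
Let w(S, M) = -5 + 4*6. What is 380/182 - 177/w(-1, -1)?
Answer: -12497/1729 ≈ -7.2279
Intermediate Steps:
w(S, M) = 19 (w(S, M) = -5 + 24 = 19)
380/182 - 177/w(-1, -1) = 380/182 - 177/19 = 380*(1/182) - 177*1/19 = 190/91 - 177/19 = -12497/1729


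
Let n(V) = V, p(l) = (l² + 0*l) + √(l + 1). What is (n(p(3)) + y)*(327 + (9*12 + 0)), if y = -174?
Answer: -70905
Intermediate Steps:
p(l) = l² + √(1 + l) (p(l) = (l² + 0) + √(1 + l) = l² + √(1 + l))
(n(p(3)) + y)*(327 + (9*12 + 0)) = ((3² + √(1 + 3)) - 174)*(327 + (9*12 + 0)) = ((9 + √4) - 174)*(327 + (108 + 0)) = ((9 + 2) - 174)*(327 + 108) = (11 - 174)*435 = -163*435 = -70905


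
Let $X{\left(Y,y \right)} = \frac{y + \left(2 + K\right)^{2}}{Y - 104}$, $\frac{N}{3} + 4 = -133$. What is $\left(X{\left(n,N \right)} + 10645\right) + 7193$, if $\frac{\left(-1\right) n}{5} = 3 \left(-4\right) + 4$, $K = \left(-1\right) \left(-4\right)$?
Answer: $\frac{1142007}{64} \approx 17844.0$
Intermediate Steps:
$K = 4$
$n = 40$ ($n = - 5 \left(3 \left(-4\right) + 4\right) = - 5 \left(-12 + 4\right) = \left(-5\right) \left(-8\right) = 40$)
$N = -411$ ($N = -12 + 3 \left(-133\right) = -12 - 399 = -411$)
$X{\left(Y,y \right)} = \frac{36 + y}{-104 + Y}$ ($X{\left(Y,y \right)} = \frac{y + \left(2 + 4\right)^{2}}{Y - 104} = \frac{y + 6^{2}}{-104 + Y} = \frac{y + 36}{-104 + Y} = \frac{36 + y}{-104 + Y}$)
$\left(X{\left(n,N \right)} + 10645\right) + 7193 = \left(\frac{36 - 411}{-104 + 40} + 10645\right) + 7193 = \left(\frac{1}{-64} \left(-375\right) + 10645\right) + 7193 = \left(\left(- \frac{1}{64}\right) \left(-375\right) + 10645\right) + 7193 = \left(\frac{375}{64} + 10645\right) + 7193 = \frac{681655}{64} + 7193 = \frac{1142007}{64}$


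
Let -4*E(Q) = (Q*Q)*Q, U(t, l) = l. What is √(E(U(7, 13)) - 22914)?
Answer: I*√93853/2 ≈ 153.18*I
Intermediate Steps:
E(Q) = -Q³/4 (E(Q) = -Q*Q*Q/4 = -Q²*Q/4 = -Q³/4)
√(E(U(7, 13)) - 22914) = √(-¼*13³ - 22914) = √(-¼*2197 - 22914) = √(-2197/4 - 22914) = √(-93853/4) = I*√93853/2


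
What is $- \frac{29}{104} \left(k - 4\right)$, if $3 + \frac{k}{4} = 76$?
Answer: $- \frac{1044}{13} \approx -80.308$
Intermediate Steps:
$k = 292$ ($k = -12 + 4 \cdot 76 = -12 + 304 = 292$)
$- \frac{29}{104} \left(k - 4\right) = - \frac{29}{104} \left(292 - 4\right) = \left(-29\right) \frac{1}{104} \cdot 288 = \left(- \frac{29}{104}\right) 288 = - \frac{1044}{13}$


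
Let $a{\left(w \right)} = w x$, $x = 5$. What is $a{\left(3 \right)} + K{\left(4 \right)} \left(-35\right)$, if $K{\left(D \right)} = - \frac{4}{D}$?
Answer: $50$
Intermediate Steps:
$a{\left(w \right)} = 5 w$ ($a{\left(w \right)} = w 5 = 5 w$)
$a{\left(3 \right)} + K{\left(4 \right)} \left(-35\right) = 5 \cdot 3 + - \frac{4}{4} \left(-35\right) = 15 + \left(-4\right) \frac{1}{4} \left(-35\right) = 15 - -35 = 15 + 35 = 50$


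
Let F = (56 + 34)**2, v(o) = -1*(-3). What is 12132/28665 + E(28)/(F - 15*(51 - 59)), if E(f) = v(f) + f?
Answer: 2235859/5236140 ≈ 0.42701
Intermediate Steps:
v(o) = 3
F = 8100 (F = 90**2 = 8100)
E(f) = 3 + f
12132/28665 + E(28)/(F - 15*(51 - 59)) = 12132/28665 + (3 + 28)/(8100 - 15*(51 - 59)) = 12132*(1/28665) + 31/(8100 - 15*(-8)) = 1348/3185 + 31/(8100 - 1*(-120)) = 1348/3185 + 31/(8100 + 120) = 1348/3185 + 31/8220 = 2235859/5236140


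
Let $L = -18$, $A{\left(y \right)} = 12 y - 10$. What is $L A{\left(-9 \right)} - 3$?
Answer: $2121$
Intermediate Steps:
$A{\left(y \right)} = -10 + 12 y$
$L A{\left(-9 \right)} - 3 = - 18 \left(-10 + 12 \left(-9\right)\right) - 3 = - 18 \left(-10 - 108\right) - 3 = \left(-18\right) \left(-118\right) - 3 = 2124 - 3 = 2121$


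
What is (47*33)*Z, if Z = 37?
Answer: 57387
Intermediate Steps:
(47*33)*Z = (47*33)*37 = 1551*37 = 57387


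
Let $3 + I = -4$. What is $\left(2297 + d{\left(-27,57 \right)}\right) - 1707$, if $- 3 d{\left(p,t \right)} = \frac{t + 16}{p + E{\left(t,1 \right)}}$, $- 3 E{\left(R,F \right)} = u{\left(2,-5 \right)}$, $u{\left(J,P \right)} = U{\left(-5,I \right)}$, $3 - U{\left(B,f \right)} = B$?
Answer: $\frac{52583}{89} \approx 590.82$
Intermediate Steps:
$I = -7$ ($I = -3 - 4 = -7$)
$U{\left(B,f \right)} = 3 - B$
$u{\left(J,P \right)} = 8$ ($u{\left(J,P \right)} = 3 - -5 = 3 + 5 = 8$)
$E{\left(R,F \right)} = - \frac{8}{3}$ ($E{\left(R,F \right)} = \left(- \frac{1}{3}\right) 8 = - \frac{8}{3}$)
$d{\left(p,t \right)} = - \frac{16 + t}{3 \left(- \frac{8}{3} + p\right)}$ ($d{\left(p,t \right)} = - \frac{\left(t + 16\right) \frac{1}{p - \frac{8}{3}}}{3} = - \frac{\left(16 + t\right) \frac{1}{- \frac{8}{3} + p}}{3} = - \frac{\frac{1}{- \frac{8}{3} + p} \left(16 + t\right)}{3} = - \frac{16 + t}{3 \left(- \frac{8}{3} + p\right)}$)
$\left(2297 + d{\left(-27,57 \right)}\right) - 1707 = \left(2297 + \frac{-16 - 57}{-8 + 3 \left(-27\right)}\right) - 1707 = \left(2297 + \frac{-16 - 57}{-8 - 81}\right) - 1707 = \left(2297 + \frac{1}{-89} \left(-73\right)\right) - 1707 = \left(2297 - - \frac{73}{89}\right) - 1707 = \left(2297 + \frac{73}{89}\right) - 1707 = \frac{204506}{89} - 1707 = \frac{52583}{89}$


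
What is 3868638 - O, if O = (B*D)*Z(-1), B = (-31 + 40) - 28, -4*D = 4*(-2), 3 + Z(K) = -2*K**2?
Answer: 3868448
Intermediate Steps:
Z(K) = -3 - 2*K**2
D = 2 (D = -(-2) = -1/4*(-8) = 2)
B = -19 (B = 9 - 28 = -19)
O = 190 (O = (-19*2)*(-3 - 2*(-1)**2) = -38*(-3 - 2*1) = -38*(-3 - 2) = -38*(-5) = 190)
3868638 - O = 3868638 - 1*190 = 3868638 - 190 = 3868448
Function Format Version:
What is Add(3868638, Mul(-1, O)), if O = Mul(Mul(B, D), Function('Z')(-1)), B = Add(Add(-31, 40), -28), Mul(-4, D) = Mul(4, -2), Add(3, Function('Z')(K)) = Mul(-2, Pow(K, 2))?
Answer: 3868448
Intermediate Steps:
Function('Z')(K) = Add(-3, Mul(-2, Pow(K, 2)))
D = 2 (D = Mul(Rational(-1, 4), Mul(4, -2)) = Mul(Rational(-1, 4), -8) = 2)
B = -19 (B = Add(9, -28) = -19)
O = 190 (O = Mul(Mul(-19, 2), Add(-3, Mul(-2, Pow(-1, 2)))) = Mul(-38, Add(-3, Mul(-2, 1))) = Mul(-38, Add(-3, -2)) = Mul(-38, -5) = 190)
Add(3868638, Mul(-1, O)) = Add(3868638, Mul(-1, 190)) = Add(3868638, -190) = 3868448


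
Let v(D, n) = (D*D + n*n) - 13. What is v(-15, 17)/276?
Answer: 167/92 ≈ 1.8152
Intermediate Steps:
v(D, n) = -13 + D² + n² (v(D, n) = (D² + n²) - 13 = -13 + D² + n²)
v(-15, 17)/276 = (-13 + (-15)² + 17²)/276 = (-13 + 225 + 289)*(1/276) = 501*(1/276) = 167/92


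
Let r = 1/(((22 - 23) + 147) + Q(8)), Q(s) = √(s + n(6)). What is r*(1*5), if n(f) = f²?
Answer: 365/10636 - 5*√11/10636 ≈ 0.032758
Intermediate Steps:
Q(s) = √(36 + s) (Q(s) = √(s + 6²) = √(s + 36) = √(36 + s))
r = 1/(146 + 2*√11) (r = 1/(((22 - 23) + 147) + √(36 + 8)) = 1/((-1 + 147) + √44) = 1/(146 + 2*√11) ≈ 0.0065517)
r*(1*5) = (73/10636 - √11/10636)*(1*5) = (73/10636 - √11/10636)*5 = 365/10636 - 5*√11/10636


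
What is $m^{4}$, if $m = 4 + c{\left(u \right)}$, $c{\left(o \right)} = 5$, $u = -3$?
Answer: $6561$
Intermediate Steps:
$m = 9$ ($m = 4 + 5 = 9$)
$m^{4} = 9^{4} = 6561$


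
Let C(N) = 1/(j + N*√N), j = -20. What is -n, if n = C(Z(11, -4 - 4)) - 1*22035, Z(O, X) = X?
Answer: 5023985/228 - I*√2/57 ≈ 22035.0 - 0.024811*I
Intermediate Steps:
C(N) = 1/(-20 + N^(3/2)) (C(N) = 1/(-20 + N*√N) = 1/(-20 + N^(3/2)))
n = -22035 + 1/(-20 - 16*I*√2) (n = 1/(-20 + (-4 - 4)^(3/2)) - 1*22035 = 1/(-20 + (-8)^(3/2)) - 22035 = 1/(-20 - 16*I*√2) - 22035 = -22035 + 1/(-20 - 16*I*√2) ≈ -22035.0 + 0.024811*I)
-n = -(-352560*√2 + 440701*I)/(4*(-5*I + 4*√2))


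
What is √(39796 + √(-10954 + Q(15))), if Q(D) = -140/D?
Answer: √(358164 + 3*I*√98670)/3 ≈ 199.49 + 0.26243*I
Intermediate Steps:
√(39796 + √(-10954 + Q(15))) = √(39796 + √(-10954 - 140/15)) = √(39796 + √(-10954 - 140*1/15)) = √(39796 + √(-10954 - 28/3)) = √(39796 + √(-32890/3)) = √(39796 + I*√98670/3)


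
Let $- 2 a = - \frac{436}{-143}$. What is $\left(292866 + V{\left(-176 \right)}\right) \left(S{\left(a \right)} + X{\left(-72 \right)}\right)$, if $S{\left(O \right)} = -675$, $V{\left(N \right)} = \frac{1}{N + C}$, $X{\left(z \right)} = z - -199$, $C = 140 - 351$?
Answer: $- \frac{62109849268}{387} \approx -1.6049 \cdot 10^{8}$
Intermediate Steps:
$C = -211$
$X{\left(z \right)} = 199 + z$ ($X{\left(z \right)} = z + 199 = 199 + z$)
$a = - \frac{218}{143}$ ($a = - \frac{\left(-436\right) \frac{1}{-143}}{2} = - \frac{\left(-436\right) \left(- \frac{1}{143}\right)}{2} = \left(- \frac{1}{2}\right) \frac{436}{143} = - \frac{218}{143} \approx -1.5245$)
$V{\left(N \right)} = \frac{1}{-211 + N}$ ($V{\left(N \right)} = \frac{1}{N - 211} = \frac{1}{-211 + N}$)
$\left(292866 + V{\left(-176 \right)}\right) \left(S{\left(a \right)} + X{\left(-72 \right)}\right) = \left(292866 + \frac{1}{-211 - 176}\right) \left(-675 + \left(199 - 72\right)\right) = \left(292866 + \frac{1}{-387}\right) \left(-675 + 127\right) = \left(292866 - \frac{1}{387}\right) \left(-548\right) = \frac{113339141}{387} \left(-548\right) = - \frac{62109849268}{387}$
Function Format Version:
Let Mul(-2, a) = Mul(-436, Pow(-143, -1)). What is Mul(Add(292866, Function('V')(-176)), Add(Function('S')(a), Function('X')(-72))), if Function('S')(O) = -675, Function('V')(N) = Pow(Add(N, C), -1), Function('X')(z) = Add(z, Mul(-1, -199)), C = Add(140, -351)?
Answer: Rational(-62109849268, 387) ≈ -1.6049e+8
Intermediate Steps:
C = -211
Function('X')(z) = Add(199, z) (Function('X')(z) = Add(z, 199) = Add(199, z))
a = Rational(-218, 143) (a = Mul(Rational(-1, 2), Mul(-436, Pow(-143, -1))) = Mul(Rational(-1, 2), Mul(-436, Rational(-1, 143))) = Mul(Rational(-1, 2), Rational(436, 143)) = Rational(-218, 143) ≈ -1.5245)
Function('V')(N) = Pow(Add(-211, N), -1) (Function('V')(N) = Pow(Add(N, -211), -1) = Pow(Add(-211, N), -1))
Mul(Add(292866, Function('V')(-176)), Add(Function('S')(a), Function('X')(-72))) = Mul(Add(292866, Pow(Add(-211, -176), -1)), Add(-675, Add(199, -72))) = Mul(Add(292866, Pow(-387, -1)), Add(-675, 127)) = Mul(Add(292866, Rational(-1, 387)), -548) = Mul(Rational(113339141, 387), -548) = Rational(-62109849268, 387)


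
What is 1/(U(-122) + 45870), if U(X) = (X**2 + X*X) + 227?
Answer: 1/75865 ≈ 1.3181e-5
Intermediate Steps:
U(X) = 227 + 2*X**2 (U(X) = (X**2 + X**2) + 227 = 2*X**2 + 227 = 227 + 2*X**2)
1/(U(-122) + 45870) = 1/((227 + 2*(-122)**2) + 45870) = 1/((227 + 2*14884) + 45870) = 1/((227 + 29768) + 45870) = 1/(29995 + 45870) = 1/75865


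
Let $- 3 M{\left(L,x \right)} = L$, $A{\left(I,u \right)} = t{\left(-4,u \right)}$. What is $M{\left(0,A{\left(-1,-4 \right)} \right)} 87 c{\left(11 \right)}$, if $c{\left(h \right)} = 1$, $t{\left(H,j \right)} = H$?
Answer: $0$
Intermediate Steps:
$A{\left(I,u \right)} = -4$
$M{\left(L,x \right)} = - \frac{L}{3}$
$M{\left(0,A{\left(-1,-4 \right)} \right)} 87 c{\left(11 \right)} = \left(- \frac{1}{3}\right) 0 \cdot 87 \cdot 1 = 0 \cdot 87 \cdot 1 = 0 \cdot 1 = 0$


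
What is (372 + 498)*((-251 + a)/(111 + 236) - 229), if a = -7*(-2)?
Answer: -69339000/347 ≈ -1.9982e+5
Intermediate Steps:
a = 14
(372 + 498)*((-251 + a)/(111 + 236) - 229) = (372 + 498)*((-251 + 14)/(111 + 236) - 229) = 870*(-237/347 - 229) = 870*(-79700/347) = -69339000/347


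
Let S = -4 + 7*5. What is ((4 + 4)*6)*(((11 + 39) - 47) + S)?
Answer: 1632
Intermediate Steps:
S = 31 (S = -4 + 35 = 31)
((4 + 4)*6)*(((11 + 39) - 47) + S) = ((4 + 4)*6)*(((11 + 39) - 47) + 31) = (8*6)*((50 - 47) + 31) = 48*(3 + 31) = 48*34 = 1632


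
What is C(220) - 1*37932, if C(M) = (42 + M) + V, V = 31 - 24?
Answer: -37663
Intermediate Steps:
V = 7
C(M) = 49 + M (C(M) = (42 + M) + 7 = 49 + M)
C(220) - 1*37932 = (49 + 220) - 1*37932 = 269 - 37932 = -37663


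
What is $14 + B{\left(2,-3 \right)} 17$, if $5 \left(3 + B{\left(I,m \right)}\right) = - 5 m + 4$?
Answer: $\frac{138}{5} \approx 27.6$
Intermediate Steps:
$B{\left(I,m \right)} = - \frac{11}{5} - m$ ($B{\left(I,m \right)} = -3 + \frac{- 5 m + 4}{5} = -3 + \frac{4 - 5 m}{5} = -3 - \left(- \frac{4}{5} + m\right) = - \frac{11}{5} - m$)
$14 + B{\left(2,-3 \right)} 17 = 14 + \left(- \frac{11}{5} - -3\right) 17 = 14 + \left(- \frac{11}{5} + 3\right) 17 = 14 + \frac{4}{5} \cdot 17 = 14 + \frac{68}{5} = \frac{138}{5}$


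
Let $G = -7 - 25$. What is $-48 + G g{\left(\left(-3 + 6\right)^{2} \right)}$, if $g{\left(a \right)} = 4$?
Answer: $-176$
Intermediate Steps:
$G = -32$ ($G = -7 - 25 = -32$)
$-48 + G g{\left(\left(-3 + 6\right)^{2} \right)} = -48 - 128 = -176$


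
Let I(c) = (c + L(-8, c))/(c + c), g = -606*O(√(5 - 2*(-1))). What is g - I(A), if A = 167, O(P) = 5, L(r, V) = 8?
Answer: -1012195/334 ≈ -3030.5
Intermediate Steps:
g = -3030 (g = -606*5 = -3030)
I(c) = (8 + c)/(2*c) (I(c) = (c + 8)/(c + c) = (8 + c)/((2*c)) = (8 + c)*(1/(2*c)) = (8 + c)/(2*c))
g - I(A) = -3030 - (8 + 167)/(2*167) = -3030 - 175/(2*167) = -3030 - 1*175/334 = -3030 - 175/334 = -1012195/334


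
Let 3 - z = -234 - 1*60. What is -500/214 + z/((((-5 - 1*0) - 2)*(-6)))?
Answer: 7093/1498 ≈ 4.7350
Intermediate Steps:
z = 297 (z = 3 - (-234 - 1*60) = 3 - (-234 - 60) = 3 - 1*(-294) = 3 + 294 = 297)
-500/214 + z/((((-5 - 1*0) - 2)*(-6))) = -500/214 + 297/((((-5 - 1*0) - 2)*(-6))) = -500*1/214 + 297/((((-5 + 0) - 2)*(-6))) = -250/107 + 297/(((-5 - 2)*(-6))) = -250/107 + 297/((-7*(-6))) = -250/107 + 297/42 = -250/107 + 297*(1/42) = -250/107 + 99/14 = 7093/1498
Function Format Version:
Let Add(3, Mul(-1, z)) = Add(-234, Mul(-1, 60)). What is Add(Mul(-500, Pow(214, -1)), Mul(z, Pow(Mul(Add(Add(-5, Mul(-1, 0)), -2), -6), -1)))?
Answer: Rational(7093, 1498) ≈ 4.7350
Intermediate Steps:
z = 297 (z = Add(3, Mul(-1, Add(-234, Mul(-1, 60)))) = Add(3, Mul(-1, Add(-234, -60))) = Add(3, Mul(-1, -294)) = Add(3, 294) = 297)
Add(Mul(-500, Pow(214, -1)), Mul(z, Pow(Mul(Add(Add(-5, Mul(-1, 0)), -2), -6), -1))) = Add(Mul(-500, Pow(214, -1)), Mul(297, Pow(Mul(Add(Add(-5, Mul(-1, 0)), -2), -6), -1))) = Add(Mul(-500, Rational(1, 214)), Mul(297, Pow(Mul(Add(Add(-5, 0), -2), -6), -1))) = Add(Rational(-250, 107), Mul(297, Pow(Mul(Add(-5, -2), -6), -1))) = Add(Rational(-250, 107), Mul(297, Pow(Mul(-7, -6), -1))) = Add(Rational(-250, 107), Mul(297, Pow(42, -1))) = Add(Rational(-250, 107), Mul(297, Rational(1, 42))) = Add(Rational(-250, 107), Rational(99, 14)) = Rational(7093, 1498)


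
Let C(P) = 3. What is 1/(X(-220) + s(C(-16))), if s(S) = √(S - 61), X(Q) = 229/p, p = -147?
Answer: -33663/1305763 - 21609*I*√58/1305763 ≈ -0.02578 - 0.12603*I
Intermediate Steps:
X(Q) = -229/147 (X(Q) = 229/(-147) = 229*(-1/147) = -229/147)
s(S) = √(-61 + S)
1/(X(-220) + s(C(-16))) = 1/(-229/147 + √(-61 + 3)) = 1/(-229/147 + √(-58)) = 1/(-229/147 + I*√58)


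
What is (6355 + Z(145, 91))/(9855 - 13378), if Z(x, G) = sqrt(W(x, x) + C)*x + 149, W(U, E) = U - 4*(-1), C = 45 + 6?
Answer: -24/13 - 1450*sqrt(2)/3523 ≈ -2.4282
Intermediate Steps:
C = 51
W(U, E) = 4 + U (W(U, E) = U + 4 = 4 + U)
Z(x, G) = 149 + x*sqrt(55 + x) (Z(x, G) = sqrt((4 + x) + 51)*x + 149 = sqrt(55 + x)*x + 149 = x*sqrt(55 + x) + 149 = 149 + x*sqrt(55 + x))
(6355 + Z(145, 91))/(9855 - 13378) = (6355 + (149 + 145*sqrt(55 + 145)))/(9855 - 13378) = (6355 + (149 + 145*sqrt(200)))/(-3523) = (6355 + (149 + 145*(10*sqrt(2))))*(-1/3523) = (6355 + (149 + 1450*sqrt(2)))*(-1/3523) = (6504 + 1450*sqrt(2))*(-1/3523) = -24/13 - 1450*sqrt(2)/3523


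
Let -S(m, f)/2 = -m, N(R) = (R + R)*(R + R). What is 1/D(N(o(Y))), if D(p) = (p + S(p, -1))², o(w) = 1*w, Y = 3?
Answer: 1/11664 ≈ 8.5734e-5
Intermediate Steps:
o(w) = w
N(R) = 4*R² (N(R) = (2*R)*(2*R) = 4*R²)
S(m, f) = 2*m (S(m, f) = -(-2)*m = 2*m)
D(p) = 9*p² (D(p) = (p + 2*p)² = (3*p)² = 9*p²)
1/D(N(o(Y))) = 1/(9*(4*3²)²) = 1/(9*(4*9)²) = 1/(9*36²) = 1/(9*1296) = 1/11664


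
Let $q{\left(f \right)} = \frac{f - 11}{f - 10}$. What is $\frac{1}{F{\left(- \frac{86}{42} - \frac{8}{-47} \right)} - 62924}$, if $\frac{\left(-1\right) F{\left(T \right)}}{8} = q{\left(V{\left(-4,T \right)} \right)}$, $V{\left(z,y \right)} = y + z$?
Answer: $- \frac{15671}{986215268} \approx -1.589 \cdot 10^{-5}$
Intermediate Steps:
$q{\left(f \right)} = \frac{-11 + f}{-10 + f}$
$F{\left(T \right)} = - \frac{8 \left(-15 + T\right)}{-14 + T}$ ($F{\left(T \right)} = - 8 \frac{-11 + \left(T - 4\right)}{-10 + \left(T - 4\right)} = - 8 \frac{-11 + \left(-4 + T\right)}{-10 + \left(-4 + T\right)} = - 8 \frac{-15 + T}{-14 + T} = - \frac{8 \left(-15 + T\right)}{-14 + T}$)
$\frac{1}{F{\left(- \frac{86}{42} - \frac{8}{-47} \right)} - 62924} = \frac{1}{\frac{8 \left(15 - \left(- \frac{86}{42} - \frac{8}{-47}\right)\right)}{-14 - \left(- \frac{8}{47} + \frac{43}{21}\right)} - 62924} = \frac{1}{\frac{8 \left(15 - \left(\left(-86\right) \frac{1}{42} - - \frac{8}{47}\right)\right)}{-14 - \frac{1853}{987}} - 62924} = \frac{1}{\frac{8 \left(15 - \left(- \frac{43}{21} + \frac{8}{47}\right)\right)}{-14 + \left(- \frac{43}{21} + \frac{8}{47}\right)} - 62924} = \frac{1}{\frac{8 \left(15 - - \frac{1853}{987}\right)}{-14 - \frac{1853}{987}} - 62924} = \frac{1}{\frac{8 \left(15 + \frac{1853}{987}\right)}{- \frac{15671}{987}} - 62924} = \frac{1}{8 \left(- \frac{987}{15671}\right) \frac{16658}{987} - 62924} = \frac{1}{- \frac{133264}{15671} - 62924} = \frac{1}{- \frac{986215268}{15671}} = - \frac{15671}{986215268}$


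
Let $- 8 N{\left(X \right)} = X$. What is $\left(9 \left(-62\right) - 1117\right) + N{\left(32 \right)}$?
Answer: $-1679$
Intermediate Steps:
$N{\left(X \right)} = - \frac{X}{8}$
$\left(9 \left(-62\right) - 1117\right) + N{\left(32 \right)} = \left(9 \left(-62\right) - 1117\right) - 4 = \left(-558 - 1117\right) - 4 = -1675 - 4 = -1679$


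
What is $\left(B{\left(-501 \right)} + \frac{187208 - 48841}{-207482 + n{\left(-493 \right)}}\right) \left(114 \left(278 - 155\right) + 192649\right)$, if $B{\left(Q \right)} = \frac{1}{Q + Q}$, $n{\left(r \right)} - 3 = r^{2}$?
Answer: $\frac{7161571965511}{8910285} \approx 8.0374 \cdot 10^{5}$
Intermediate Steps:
$n{\left(r \right)} = 3 + r^{2}$
$B{\left(Q \right)} = \frac{1}{2 Q}$
$\left(B{\left(-501 \right)} + \frac{187208 - 48841}{-207482 + n{\left(-493 \right)}}\right) \left(114 \left(278 - 155\right) + 192649\right) = \left(\frac{1}{2 \left(-501\right)} + \frac{187208 - 48841}{-207482 + \left(3 + \left(-493\right)^{2}\right)}\right) \left(114 \left(278 - 155\right) + 192649\right) = \left(\frac{1}{2} \left(- \frac{1}{501}\right) + \frac{138367}{-207482 + \left(3 + 243049\right)}\right) \left(114 \cdot 123 + 192649\right) = \left(- \frac{1}{1002} + \frac{138367}{-207482 + 243052}\right) \left(14022 + 192649\right) = \left(- \frac{1}{1002} + \frac{138367}{35570}\right) 206671 = \frac{34652041}{8910285} \cdot 206671 = \frac{7161571965511}{8910285}$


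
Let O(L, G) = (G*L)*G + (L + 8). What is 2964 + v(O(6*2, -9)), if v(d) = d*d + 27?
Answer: 987055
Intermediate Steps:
O(L, G) = 8 + L + L*G² (O(L, G) = L*G² + (8 + L) = 8 + L + L*G²)
v(d) = 27 + d² (v(d) = d² + 27 = 27 + d²)
2964 + v(O(6*2, -9)) = 2964 + (27 + (8 + 6*2 + (6*2)*(-9)²)²) = 2964 + (27 + (8 + 12 + 12*81)²) = 2964 + (27 + (8 + 12 + 972)²) = 2964 + (27 + 992²) = 2964 + (27 + 984064) = 2964 + 984091 = 987055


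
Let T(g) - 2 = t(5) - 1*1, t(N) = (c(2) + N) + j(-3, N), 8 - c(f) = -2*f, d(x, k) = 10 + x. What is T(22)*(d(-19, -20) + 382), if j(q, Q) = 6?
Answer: 8952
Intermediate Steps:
c(f) = 8 + 2*f (c(f) = 8 - (-2)*f = 8 + 2*f)
t(N) = 18 + N (t(N) = ((8 + 2*2) + N) + 6 = ((8 + 4) + N) + 6 = (12 + N) + 6 = 18 + N)
T(g) = 24 (T(g) = 2 + ((18 + 5) - 1*1) = 2 + (23 - 1) = 2 + 22 = 24)
T(22)*(d(-19, -20) + 382) = 24*((10 - 19) + 382) = 24*(-9 + 382) = 24*373 = 8952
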